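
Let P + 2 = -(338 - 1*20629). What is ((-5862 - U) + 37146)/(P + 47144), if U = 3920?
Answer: 27364/67433 ≈ 0.40580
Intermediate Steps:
P = 20289 (P = -2 - (338 - 1*20629) = -2 - (338 - 20629) = -2 - 1*(-20291) = -2 + 20291 = 20289)
((-5862 - U) + 37146)/(P + 47144) = ((-5862 - 1*3920) + 37146)/(20289 + 47144) = ((-5862 - 3920) + 37146)/67433 = (-9782 + 37146)*(1/67433) = 27364*(1/67433) = 27364/67433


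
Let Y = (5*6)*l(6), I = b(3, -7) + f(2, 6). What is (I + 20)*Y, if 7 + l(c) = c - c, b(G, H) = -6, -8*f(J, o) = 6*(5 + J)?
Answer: -3675/2 ≈ -1837.5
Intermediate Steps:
f(J, o) = -15/4 - 3*J/4 (f(J, o) = -3*(5 + J)/4 = -(30 + 6*J)/8 = -15/4 - 3*J/4)
I = -45/4 (I = -6 + (-15/4 - ¾*2) = -6 + (-15/4 - 3/2) = -6 - 21/4 = -45/4 ≈ -11.250)
l(c) = -7 (l(c) = -7 + (c - c) = -7 + 0 = -7)
Y = -210 (Y = (5*6)*(-7) = 30*(-7) = -210)
(I + 20)*Y = (-45/4 + 20)*(-210) = (35/4)*(-210) = -3675/2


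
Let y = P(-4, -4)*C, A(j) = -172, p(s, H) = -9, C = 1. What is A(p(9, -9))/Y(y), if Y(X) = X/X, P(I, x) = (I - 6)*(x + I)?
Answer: -172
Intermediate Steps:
P(I, x) = (-6 + I)*(I + x)
y = 80 (y = ((-4)**2 - 6*(-4) - 6*(-4) - 4*(-4))*1 = (16 + 24 + 24 + 16)*1 = 80*1 = 80)
Y(X) = 1
A(p(9, -9))/Y(y) = -172/1 = -172*1 = -172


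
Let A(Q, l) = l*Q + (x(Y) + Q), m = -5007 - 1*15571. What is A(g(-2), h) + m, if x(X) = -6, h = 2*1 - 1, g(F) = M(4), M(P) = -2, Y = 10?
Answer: -20588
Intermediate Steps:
g(F) = -2
h = 1 (h = 2 - 1 = 1)
m = -20578 (m = -5007 - 15571 = -20578)
A(Q, l) = -6 + Q + Q*l (A(Q, l) = l*Q + (-6 + Q) = Q*l + (-6 + Q) = -6 + Q + Q*l)
A(g(-2), h) + m = (-6 - 2 - 2*1) - 20578 = (-6 - 2 - 2) - 20578 = -10 - 20578 = -20588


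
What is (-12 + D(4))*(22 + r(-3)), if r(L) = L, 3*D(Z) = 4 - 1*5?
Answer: -703/3 ≈ -234.33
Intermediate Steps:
D(Z) = -⅓ (D(Z) = (4 - 1*5)/3 = (4 - 5)/3 = (⅓)*(-1) = -⅓)
(-12 + D(4))*(22 + r(-3)) = (-12 - ⅓)*(22 - 3) = -37/3*19 = -703/3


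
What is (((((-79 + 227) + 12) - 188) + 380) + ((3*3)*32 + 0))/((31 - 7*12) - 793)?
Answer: -320/423 ≈ -0.75650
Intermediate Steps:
(((((-79 + 227) + 12) - 188) + 380) + ((3*3)*32 + 0))/((31 - 7*12) - 793) = ((((148 + 12) - 188) + 380) + (9*32 + 0))/((31 - 84) - 793) = (((160 - 188) + 380) + (288 + 0))/(-53 - 793) = ((-28 + 380) + 288)/(-846) = (352 + 288)*(-1/846) = 640*(-1/846) = -320/423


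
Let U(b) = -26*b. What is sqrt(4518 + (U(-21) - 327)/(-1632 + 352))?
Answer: sqrt(28914105)/80 ≈ 67.215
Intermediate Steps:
sqrt(4518 + (U(-21) - 327)/(-1632 + 352)) = sqrt(4518 + (-26*(-21) - 327)/(-1632 + 352)) = sqrt(4518 + (546 - 327)/(-1280)) = sqrt(4518 + 219*(-1/1280)) = sqrt(4518 - 219/1280) = sqrt(5782821/1280) = sqrt(28914105)/80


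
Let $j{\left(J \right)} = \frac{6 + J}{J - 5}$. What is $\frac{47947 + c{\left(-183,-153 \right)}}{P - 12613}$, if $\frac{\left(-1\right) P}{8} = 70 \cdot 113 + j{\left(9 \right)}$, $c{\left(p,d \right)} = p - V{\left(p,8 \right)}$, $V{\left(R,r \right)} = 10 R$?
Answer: $- \frac{49594}{75923} \approx -0.65321$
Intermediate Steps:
$c{\left(p,d \right)} = - 9 p$ ($c{\left(p,d \right)} = p - 10 p = - 9 p$)
$j{\left(J \right)} = \frac{6 + J}{-5 + J}$
$P = -63310$ ($P = - 8 \left(70 \cdot 113 + \frac{6 + 9}{-5 + 9}\right) = - 8 \left(7910 + \frac{1}{4} \cdot 15\right) = - 8 \left(7910 + \frac{15}{4}\right) = \left(-8\right) \frac{31655}{4} = -63310$)
$\frac{47947 + c{\left(-183,-153 \right)}}{P - 12613} = \frac{47947 - -1647}{-63310 - 12613} = \frac{47947 + 1647}{-75923} = 49594 \left(- \frac{1}{75923}\right) = - \frac{49594}{75923}$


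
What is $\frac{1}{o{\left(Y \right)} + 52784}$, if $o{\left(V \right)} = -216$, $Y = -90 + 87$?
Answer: $\frac{1}{52568} \approx 1.9023 \cdot 10^{-5}$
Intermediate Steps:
$Y = -3$
$\frac{1}{o{\left(Y \right)} + 52784} = \frac{1}{-216 + 52784} = \frac{1}{52568}$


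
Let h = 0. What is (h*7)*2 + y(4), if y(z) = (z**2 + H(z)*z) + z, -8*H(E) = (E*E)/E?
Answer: 18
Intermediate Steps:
H(E) = -E/8 (H(E) = -E*E/(8*E) = -E**2/(8*E) = -E/8)
y(z) = z + 7*z**2/8 (y(z) = (z**2 + (-z/8)*z) + z = (z**2 - z**2/8) + z = 7*z**2/8 + z = z + 7*z**2/8)
(h*7)*2 + y(4) = (0*7)*2 + (1/8)*4*(8 + 7*4) = 0*2 + (1/8)*4*(8 + 28) = 0 + (1/8)*4*36 = 0 + 18 = 18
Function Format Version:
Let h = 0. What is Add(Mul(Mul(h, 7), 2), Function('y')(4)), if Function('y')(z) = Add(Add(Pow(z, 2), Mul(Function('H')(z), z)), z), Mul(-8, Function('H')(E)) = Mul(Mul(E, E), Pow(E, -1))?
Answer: 18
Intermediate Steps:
Function('H')(E) = Mul(Rational(-1, 8), E) (Function('H')(E) = Mul(Rational(-1, 8), Mul(Mul(E, E), Pow(E, -1))) = Mul(Rational(-1, 8), Mul(Pow(E, 2), Pow(E, -1))) = Mul(Rational(-1, 8), E))
Function('y')(z) = Add(z, Mul(Rational(7, 8), Pow(z, 2))) (Function('y')(z) = Add(Add(Pow(z, 2), Mul(Mul(Rational(-1, 8), z), z)), z) = Add(Add(Pow(z, 2), Mul(Rational(-1, 8), Pow(z, 2))), z) = Add(Mul(Rational(7, 8), Pow(z, 2)), z) = Add(z, Mul(Rational(7, 8), Pow(z, 2))))
Add(Mul(Mul(h, 7), 2), Function('y')(4)) = Add(Mul(Mul(0, 7), 2), Mul(Rational(1, 8), 4, Add(8, Mul(7, 4)))) = Add(Mul(0, 2), Mul(Rational(1, 8), 4, Add(8, 28))) = Add(0, Mul(Rational(1, 8), 4, 36)) = Add(0, 18) = 18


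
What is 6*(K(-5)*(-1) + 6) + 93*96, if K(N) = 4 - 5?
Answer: 8970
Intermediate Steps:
K(N) = -1
6*(K(-5)*(-1) + 6) + 93*96 = 6*(-1*(-1) + 6) + 93*96 = 6*(1 + 6) + 8928 = 6*7 + 8928 = 42 + 8928 = 8970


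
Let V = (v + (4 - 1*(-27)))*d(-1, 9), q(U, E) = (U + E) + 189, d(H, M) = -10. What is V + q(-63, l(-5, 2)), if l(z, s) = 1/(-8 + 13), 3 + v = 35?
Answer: -2519/5 ≈ -503.80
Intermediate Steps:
v = 32 (v = -3 + 35 = 32)
l(z, s) = 1/5
q(U, E) = 189 + E + U (q(U, E) = (E + U) + 189 = 189 + E + U)
V = -630 (V = (32 + (4 - 1*(-27)))*(-10) = (32 + (4 + 27))*(-10) = (32 + 31)*(-10) = 63*(-10) = -630)
V + q(-63, l(-5, 2)) = -630 + (189 + 1/5 - 63) = -630 + 631/5 = -2519/5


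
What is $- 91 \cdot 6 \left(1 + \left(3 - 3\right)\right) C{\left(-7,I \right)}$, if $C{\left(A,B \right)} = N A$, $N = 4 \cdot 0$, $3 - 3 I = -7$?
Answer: $0$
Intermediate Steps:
$I = \frac{10}{3}$ ($I = 1 - - \frac{7}{3} = 1 + \frac{7}{3} = \frac{10}{3} \approx 3.3333$)
$N = 0$
$C{\left(A,B \right)} = 0$ ($C{\left(A,B \right)} = 0 A = 0$)
$- 91 \cdot 6 \left(1 + \left(3 - 3\right)\right) C{\left(-7,I \right)} = - 91 \cdot 6 \left(1 + \left(3 - 3\right)\right) 0 = - 91 \cdot 6 \left(1 + 0\right) 0 = - 91 \cdot 6 \cdot 1 \cdot 0 = \left(-91\right) 6 \cdot 0 = \left(-546\right) 0 = 0$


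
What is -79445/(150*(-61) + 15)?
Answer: 15889/1827 ≈ 8.6968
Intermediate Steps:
-79445/(150*(-61) + 15) = -79445/(-9150 + 15) = -79445/(-9135) = -79445*(-1/9135) = 15889/1827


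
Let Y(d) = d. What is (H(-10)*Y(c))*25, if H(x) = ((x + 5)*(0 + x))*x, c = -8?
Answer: 100000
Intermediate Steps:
H(x) = x**2*(5 + x) (H(x) = ((5 + x)*x)*x = (x*(5 + x))*x = x**2*(5 + x))
(H(-10)*Y(c))*25 = (((-10)**2*(5 - 10))*(-8))*25 = ((100*(-5))*(-8))*25 = -500*(-8)*25 = 4000*25 = 100000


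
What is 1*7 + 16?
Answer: 23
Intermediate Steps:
1*7 + 16 = 7 + 16 = 23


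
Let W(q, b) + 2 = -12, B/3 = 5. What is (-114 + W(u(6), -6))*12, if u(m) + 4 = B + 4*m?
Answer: -1536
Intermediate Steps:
B = 15 (B = 3*5 = 15)
u(m) = 11 + 4*m (u(m) = -4 + (15 + 4*m) = 11 + 4*m)
W(q, b) = -14 (W(q, b) = -2 - 12 = -14)
(-114 + W(u(6), -6))*12 = (-114 - 14)*12 = -128*12 = -1536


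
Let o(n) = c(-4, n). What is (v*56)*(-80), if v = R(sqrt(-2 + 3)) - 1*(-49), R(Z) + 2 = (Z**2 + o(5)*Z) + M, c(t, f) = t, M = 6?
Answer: -224000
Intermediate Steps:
o(n) = -4
R(Z) = 4 + Z**2 - 4*Z (R(Z) = -2 + ((Z**2 - 4*Z) + 6) = -2 + (6 + Z**2 - 4*Z) = 4 + Z**2 - 4*Z)
v = 50 (v = (4 + (sqrt(-2 + 3))**2 - 4*sqrt(-2 + 3)) - 1*(-49) = (4 + (sqrt(1))**2 - 4*sqrt(1)) + 49 = (4 + 1**2 - 4*1) + 49 = (4 + 1 - 4) + 49 = 1 + 49 = 50)
(v*56)*(-80) = (50*56)*(-80) = 2800*(-80) = -224000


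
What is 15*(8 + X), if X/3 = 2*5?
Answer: 570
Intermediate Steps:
X = 30 (X = 3*(2*5) = 3*10 = 30)
15*(8 + X) = 15*(8 + 30) = 15*38 = 570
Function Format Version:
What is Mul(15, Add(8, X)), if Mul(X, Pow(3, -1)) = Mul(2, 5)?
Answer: 570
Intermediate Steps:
X = 30 (X = Mul(3, Mul(2, 5)) = Mul(3, 10) = 30)
Mul(15, Add(8, X)) = Mul(15, Add(8, 30)) = Mul(15, 38) = 570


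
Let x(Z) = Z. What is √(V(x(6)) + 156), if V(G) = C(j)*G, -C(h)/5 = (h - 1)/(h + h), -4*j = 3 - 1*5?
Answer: 3*√19 ≈ 13.077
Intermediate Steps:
j = ½ (j = -(3 - 1*5)/4 = -(3 - 5)/4 = -¼*(-2) = ½ ≈ 0.50000)
C(h) = -5*(-1 + h)/(2*h) (C(h) = -5*(h - 1)/(h + h) = -5*(-1 + h)/(2*h))
V(G) = 5*G/2 (V(G) = (5*(1 - 1*½)/(2*(½)))*G = ((5/2)*2*(1 - ½))*G = ((5/2)*2*(½))*G = 5*G/2)
√(V(x(6)) + 156) = √((5/2)*6 + 156) = √(15 + 156) = √171 = 3*√19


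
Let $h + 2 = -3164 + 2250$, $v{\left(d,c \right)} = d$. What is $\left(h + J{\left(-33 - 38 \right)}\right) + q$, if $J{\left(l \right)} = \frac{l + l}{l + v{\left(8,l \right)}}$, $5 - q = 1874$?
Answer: $- \frac{175313}{63} \approx -2782.7$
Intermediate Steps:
$q = -1869$ ($q = 5 - 1874 = -1869$)
$h = -916$ ($h = -2 + \left(-3164 + 2250\right) = -2 - 914 = -916$)
$J{\left(l \right)} = \frac{2 l}{8 + l}$ ($J{\left(l \right)} = \frac{l + l}{l + 8} = \frac{2 l}{8 + l}$)
$\left(h + J{\left(-33 - 38 \right)}\right) + q = \left(-916 + \frac{2 \left(-33 - 38\right)}{8 - 71}\right) - 1869 = \left(-916 + 2 \left(-71\right) \frac{1}{8 - 71}\right) - 1869 = \left(-916 + 2 \left(-71\right) \frac{1}{-63}\right) - 1869 = \left(-916 + 2 \left(-71\right) \left(- \frac{1}{63}\right)\right) - 1869 = \left(-916 + \frac{142}{63}\right) - 1869 = - \frac{57566}{63} - 1869 = - \frac{175313}{63}$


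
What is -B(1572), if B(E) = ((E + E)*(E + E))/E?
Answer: -6288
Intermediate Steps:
B(E) = 4*E (B(E) = ((2*E)*(2*E))/E = (4*E²)/E = 4*E)
-B(1572) = -4*1572 = -1*6288 = -6288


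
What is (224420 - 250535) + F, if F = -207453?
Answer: -233568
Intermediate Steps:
(224420 - 250535) + F = (224420 - 250535) - 207453 = -26115 - 207453 = -233568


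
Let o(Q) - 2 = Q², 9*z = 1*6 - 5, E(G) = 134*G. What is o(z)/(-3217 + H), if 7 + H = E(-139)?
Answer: -163/1769850 ≈ -9.2098e-5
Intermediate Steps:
H = -18633 (H = -7 + 134*(-139) = -7 - 18626 = -18633)
z = ⅑ (z = (1*6 - 5)/9 = (6 - 5)/9 = (⅑)*1 = ⅑ ≈ 0.11111)
o(Q) = 2 + Q²
o(z)/(-3217 + H) = (2 + (⅑)²)/(-3217 - 18633) = (2 + 1/81)/(-21850) = (163/81)*(-1/21850) = -163/1769850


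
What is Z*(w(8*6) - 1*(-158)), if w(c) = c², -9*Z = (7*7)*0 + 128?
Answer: -315136/9 ≈ -35015.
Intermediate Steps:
Z = -128/9 (Z = -((7*7)*0 + 128)/9 = -(49*0 + 128)/9 = -(0 + 128)/9 = -⅑*128 = -128/9 ≈ -14.222)
Z*(w(8*6) - 1*(-158)) = -128*((8*6)² - 1*(-158))/9 = -128*(48² + 158)/9 = -128*(2304 + 158)/9 = -128/9*2462 = -315136/9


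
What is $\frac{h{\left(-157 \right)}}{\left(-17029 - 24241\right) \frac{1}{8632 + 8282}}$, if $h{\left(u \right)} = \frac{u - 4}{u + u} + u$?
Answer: $\frac{415551609}{6479390} \approx 64.134$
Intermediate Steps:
$h{\left(u \right)} = u + \frac{-4 + u}{2 u}$ ($h{\left(u \right)} = \frac{-4 + u}{2 u} + u = u + \frac{-4 + u}{2 u}$)
$\frac{h{\left(-157 \right)}}{\left(-17029 - 24241\right) \frac{1}{8632 + 8282}} = \frac{\frac{1}{2} - 157 - \frac{2}{-157}}{\left(-17029 - 24241\right) \frac{1}{8632 + 8282}} = \frac{\frac{1}{2} - 157 - - \frac{2}{157}}{\left(-41270\right) \frac{1}{16914}} = \frac{\frac{1}{2} - 157 + \frac{2}{157}}{\left(-41270\right) \frac{1}{16914}} = - \frac{49137}{314 \left(- \frac{20635}{8457}\right)} = \left(- \frac{49137}{314}\right) \left(- \frac{8457}{20635}\right) = \frac{415551609}{6479390}$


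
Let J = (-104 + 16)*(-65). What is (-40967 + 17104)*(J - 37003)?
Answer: 746506229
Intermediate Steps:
J = 5720 (J = -88*(-65) = 5720)
(-40967 + 17104)*(J - 37003) = (-40967 + 17104)*(5720 - 37003) = -23863*(-31283) = 746506229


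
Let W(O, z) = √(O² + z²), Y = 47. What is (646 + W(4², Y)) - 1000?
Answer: -354 + √2465 ≈ -304.35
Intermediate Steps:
(646 + W(4², Y)) - 1000 = (646 + √((4²)² + 47²)) - 1000 = (646 + √(16² + 2209)) - 1000 = (646 + √(256 + 2209)) - 1000 = (646 + √2465) - 1000 = -354 + √2465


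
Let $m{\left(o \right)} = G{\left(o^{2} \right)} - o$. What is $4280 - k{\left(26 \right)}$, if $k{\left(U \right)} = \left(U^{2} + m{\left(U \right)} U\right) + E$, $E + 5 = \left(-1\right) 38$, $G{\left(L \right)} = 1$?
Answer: $4297$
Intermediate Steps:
$E = -43$ ($E = -5 - 38 = -43$)
$m{\left(o \right)} = 1 - o$
$k{\left(U \right)} = -43 + U^{2} + U \left(1 - U\right)$ ($k{\left(U \right)} = \left(U^{2} + \left(1 - U\right) U\right) - 43 = \left(U^{2} + U \left(1 - U\right)\right) - 43 = -43 + U^{2} + U \left(1 - U\right)$)
$4280 - k{\left(26 \right)} = 4280 - \left(-43 + 26\right) = 4280 - -17 = 4280 + 17 = 4297$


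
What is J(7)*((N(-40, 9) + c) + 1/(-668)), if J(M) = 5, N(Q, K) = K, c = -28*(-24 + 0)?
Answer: 2274535/668 ≈ 3405.0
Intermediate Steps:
c = 672 (c = -28*(-24) = 672)
J(7)*((N(-40, 9) + c) + 1/(-668)) = 5*((9 + 672) + 1/(-668)) = 5*(681 - 1/668) = 5*(454907/668) = 2274535/668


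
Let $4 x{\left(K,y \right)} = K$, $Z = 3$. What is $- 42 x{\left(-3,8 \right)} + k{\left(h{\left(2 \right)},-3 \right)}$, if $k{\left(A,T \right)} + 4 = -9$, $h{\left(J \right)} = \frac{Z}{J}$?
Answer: $\frac{37}{2} \approx 18.5$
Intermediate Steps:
$h{\left(J \right)} = \frac{3}{J}$
$x{\left(K,y \right)} = \frac{K}{4}$
$k{\left(A,T \right)} = -13$ ($k{\left(A,T \right)} = -4 - 9 = -13$)
$- 42 x{\left(-3,8 \right)} + k{\left(h{\left(2 \right)},-3 \right)} = - 42 \cdot \frac{1}{4} \left(-3\right) - 13 = \left(-42\right) \left(- \frac{3}{4}\right) - 13 = \frac{63}{2} - 13 = \frac{37}{2}$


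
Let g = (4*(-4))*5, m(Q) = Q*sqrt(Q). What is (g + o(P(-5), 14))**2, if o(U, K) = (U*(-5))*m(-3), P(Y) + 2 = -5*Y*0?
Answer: 3700 + 4800*I*sqrt(3) ≈ 3700.0 + 8313.8*I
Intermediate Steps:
m(Q) = Q**(3/2)
P(Y) = -2 (P(Y) = -2 - 5*Y*0 = -2 - 5*0 = -2 + 0 = -2)
g = -80 (g = -16*5 = -80)
o(U, K) = 15*I*U*sqrt(3) (o(U, K) = (U*(-5))*(-3)**(3/2) = (-5*U)*(-3*I*sqrt(3)) = 15*I*U*sqrt(3))
(g + o(P(-5), 14))**2 = (-80 + 15*I*(-2)*sqrt(3))**2 = (-80 - 30*I*sqrt(3))**2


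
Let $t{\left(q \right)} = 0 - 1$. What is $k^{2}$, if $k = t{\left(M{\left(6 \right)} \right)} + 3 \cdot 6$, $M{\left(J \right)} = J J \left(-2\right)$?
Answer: $289$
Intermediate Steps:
$M{\left(J \right)} = - 2 J^{2}$ ($M{\left(J \right)} = J^{2} \left(-2\right) = - 2 J^{2}$)
$t{\left(q \right)} = -1$
$k = 17$ ($k = -1 + 3 \cdot 6 = -1 + 18 = 17$)
$k^{2} = 17^{2} = 289$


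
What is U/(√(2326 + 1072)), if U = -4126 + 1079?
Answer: -3047*√3398/3398 ≈ -52.271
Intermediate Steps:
U = -3047
U/(√(2326 + 1072)) = -3047/√(2326 + 1072) = -3047*√3398/3398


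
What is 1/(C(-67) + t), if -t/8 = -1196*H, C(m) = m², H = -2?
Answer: -1/14647 ≈ -6.8273e-5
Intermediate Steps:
t = -19136 (t = -(-9568)*(-2) = -8*2392 = -19136)
1/(C(-67) + t) = 1/((-67)² - 19136) = 1/(4489 - 19136) = 1/(-14647) = -1/14647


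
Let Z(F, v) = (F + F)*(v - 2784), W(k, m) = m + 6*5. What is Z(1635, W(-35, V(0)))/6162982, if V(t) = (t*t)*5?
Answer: -4502790/3081491 ≈ -1.4612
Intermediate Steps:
V(t) = 5*t**2 (V(t) = t**2*5 = 5*t**2)
W(k, m) = 30 + m (W(k, m) = m + 30 = 30 + m)
Z(F, v) = 2*F*(-2784 + v) (Z(F, v) = (2*F)*(-2784 + v) = 2*F*(-2784 + v))
Z(1635, W(-35, V(0)))/6162982 = (2*1635*(-2784 + (30 + 5*0**2)))/6162982 = (2*1635*(-2784 + (30 + 5*0)))*(1/6162982) = (2*1635*(-2784 + (30 + 0)))*(1/6162982) = (2*1635*(-2784 + 30))*(1/6162982) = (2*1635*(-2754))*(1/6162982) = -9005580*1/6162982 = -4502790/3081491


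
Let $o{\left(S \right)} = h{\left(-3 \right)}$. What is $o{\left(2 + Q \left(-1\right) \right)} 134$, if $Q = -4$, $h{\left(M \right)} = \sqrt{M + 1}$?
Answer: $134 i \sqrt{2} \approx 189.5 i$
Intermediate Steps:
$h{\left(M \right)} = \sqrt{1 + M}$
$o{\left(S \right)} = i \sqrt{2}$ ($o{\left(S \right)} = \sqrt{1 - 3} = \sqrt{-2} = i \sqrt{2}$)
$o{\left(2 + Q \left(-1\right) \right)} 134 = i \sqrt{2} \cdot 134 = 134 i \sqrt{2}$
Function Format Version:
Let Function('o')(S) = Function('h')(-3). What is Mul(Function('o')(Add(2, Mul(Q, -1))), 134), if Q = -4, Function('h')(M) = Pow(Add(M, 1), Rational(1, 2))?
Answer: Mul(134, I, Pow(2, Rational(1, 2))) ≈ Mul(189.50, I)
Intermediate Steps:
Function('h')(M) = Pow(Add(1, M), Rational(1, 2))
Function('o')(S) = Mul(I, Pow(2, Rational(1, 2))) (Function('o')(S) = Pow(Add(1, -3), Rational(1, 2)) = Pow(-2, Rational(1, 2)) = Mul(I, Pow(2, Rational(1, 2))))
Mul(Function('o')(Add(2, Mul(Q, -1))), 134) = Mul(Mul(I, Pow(2, Rational(1, 2))), 134) = Mul(134, I, Pow(2, Rational(1, 2)))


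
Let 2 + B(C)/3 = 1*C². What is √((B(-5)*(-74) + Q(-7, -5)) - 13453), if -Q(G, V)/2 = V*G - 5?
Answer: I*√18619 ≈ 136.45*I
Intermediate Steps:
Q(G, V) = 10 - 2*G*V (Q(G, V) = -2*(V*G - 5) = -2*(G*V - 5) = -2*(-5 + G*V) = 10 - 2*G*V)
B(C) = -6 + 3*C² (B(C) = -6 + 3*(1*C²) = -6 + 3*C²)
√((B(-5)*(-74) + Q(-7, -5)) - 13453) = √(((-6 + 3*(-5)²)*(-74) + (10 - 2*(-7)*(-5))) - 13453) = √(((-6 + 3*25)*(-74) + (10 - 70)) - 13453) = √(((-6 + 75)*(-74) - 60) - 13453) = √((69*(-74) - 60) - 13453) = √((-5106 - 60) - 13453) = √(-5166 - 13453) = √(-18619) = I*√18619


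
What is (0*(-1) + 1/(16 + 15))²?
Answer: 1/961 ≈ 0.0010406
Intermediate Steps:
(0*(-1) + 1/(16 + 15))² = (0 + 1/31)² = (1/31)² = 1/961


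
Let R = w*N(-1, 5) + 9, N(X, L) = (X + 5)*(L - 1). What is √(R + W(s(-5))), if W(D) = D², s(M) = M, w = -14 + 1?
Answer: I*√174 ≈ 13.191*I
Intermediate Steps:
w = -13
N(X, L) = (-1 + L)*(5 + X) (N(X, L) = (5 + X)*(-1 + L) = (-1 + L)*(5 + X))
R = -199 (R = -13*(-5 - 1*(-1) + 5*5 + 5*(-1)) + 9 = -13*(-5 + 1 + 25 - 5) + 9 = -13*16 + 9 = -208 + 9 = -199)
√(R + W(s(-5))) = √(-199 + (-5)²) = √(-199 + 25) = √(-174) = I*√174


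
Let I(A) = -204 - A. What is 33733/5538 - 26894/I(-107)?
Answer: 152211073/537186 ≈ 283.35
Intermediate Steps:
33733/5538 - 26894/I(-107) = 33733/5538 - 26894/(-204 - 1*(-107)) = 33733*(1/5538) - 26894/(-204 + 107) = 33733/5538 - 26894/(-97) = 33733/5538 - 26894*(-1/97) = 33733/5538 + 26894/97 = 152211073/537186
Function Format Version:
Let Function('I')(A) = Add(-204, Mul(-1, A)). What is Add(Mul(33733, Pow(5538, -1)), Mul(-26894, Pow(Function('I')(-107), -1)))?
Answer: Rational(152211073, 537186) ≈ 283.35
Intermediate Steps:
Add(Mul(33733, Pow(5538, -1)), Mul(-26894, Pow(Function('I')(-107), -1))) = Add(Mul(33733, Pow(5538, -1)), Mul(-26894, Pow(Add(-204, Mul(-1, -107)), -1))) = Add(Mul(33733, Rational(1, 5538)), Mul(-26894, Pow(Add(-204, 107), -1))) = Add(Rational(33733, 5538), Mul(-26894, Pow(-97, -1))) = Add(Rational(33733, 5538), Mul(-26894, Rational(-1, 97))) = Add(Rational(33733, 5538), Rational(26894, 97)) = Rational(152211073, 537186)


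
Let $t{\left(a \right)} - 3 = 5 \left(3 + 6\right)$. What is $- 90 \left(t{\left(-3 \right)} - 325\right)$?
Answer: $24930$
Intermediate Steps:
$t{\left(a \right)} = 48$ ($t{\left(a \right)} = 3 + 5 \left(3 + 6\right) = 3 + 5 \cdot 9 = 3 + 45 = 48$)
$- 90 \left(t{\left(-3 \right)} - 325\right) = - 90 \left(48 - 325\right) = \left(-90\right) \left(-277\right) = 24930$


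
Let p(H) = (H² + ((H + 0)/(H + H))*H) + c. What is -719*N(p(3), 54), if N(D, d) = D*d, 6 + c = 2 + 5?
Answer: -446499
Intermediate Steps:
c = 1 (c = -6 + (2 + 5) = -6 + 7 = 1)
p(H) = 1 + H² + H/2 (p(H) = (H² + ((H + 0)/(H + H))*H) + 1 = (H² + (H/((2*H)))*H) + 1 = (H² + (H*(1/(2*H)))*H) + 1 = (H² + H/2) + 1 = 1 + H² + H/2)
-719*N(p(3), 54) = -719*(1 + 3² + (½)*3)*54 = -719*(1 + 9 + 3/2)*54 = -16537*54/2 = -719*621 = -446499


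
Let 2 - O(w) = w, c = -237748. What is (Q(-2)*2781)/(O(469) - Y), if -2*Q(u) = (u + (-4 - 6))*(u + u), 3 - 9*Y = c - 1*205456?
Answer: 300348/223705 ≈ 1.3426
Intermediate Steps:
Y = 443207/9 (Y = ⅓ - (-237748 - 1*205456)/9 = ⅓ - (-237748 - 205456)/9 = ⅓ - ⅑*(-443204) = ⅓ + 443204/9 = 443207/9 ≈ 49245.)
Q(u) = -u*(-10 + u) (Q(u) = -(u + (-4 - 6))*(u + u)/2 = -(u - 10)*2*u/2 = -(-10 + u)*2*u/2 = -u*(-10 + u))
O(w) = 2 - w
(Q(-2)*2781)/(O(469) - Y) = (-2*(10 - 1*(-2))*2781)/((2 - 1*469) - 1*443207/9) = (-2*(10 + 2)*2781)/((2 - 469) - 443207/9) = (-2*12*2781)/(-467 - 443207/9) = (-24*2781)/(-447410/9) = -66744*(-9/447410) = 300348/223705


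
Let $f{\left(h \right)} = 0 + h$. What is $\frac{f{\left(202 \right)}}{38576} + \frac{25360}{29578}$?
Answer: $\frac{246065529}{285250232} \approx 0.86263$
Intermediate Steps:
$f{\left(h \right)} = h$
$\frac{f{\left(202 \right)}}{38576} + \frac{25360}{29578} = \frac{202}{38576} + \frac{25360}{29578} = 202 \cdot \frac{1}{38576} + 25360 \cdot \frac{1}{29578} = \frac{101}{19288} + \frac{12680}{14789} = \frac{246065529}{285250232}$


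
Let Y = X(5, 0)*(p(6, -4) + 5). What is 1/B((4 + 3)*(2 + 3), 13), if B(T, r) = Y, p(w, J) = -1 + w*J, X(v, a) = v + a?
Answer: -1/100 ≈ -0.010000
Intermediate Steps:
X(v, a) = a + v
p(w, J) = -1 + J*w
Y = -100 (Y = (0 + 5)*((-1 - 4*6) + 5) = 5*((-1 - 24) + 5) = 5*(-25 + 5) = 5*(-20) = -100)
B(T, r) = -100
1/B((4 + 3)*(2 + 3), 13) = 1/(-100) = -1/100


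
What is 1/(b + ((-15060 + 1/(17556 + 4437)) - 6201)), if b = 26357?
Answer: 21993/112076329 ≈ 0.00019623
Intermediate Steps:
1/(b + ((-15060 + 1/(17556 + 4437)) - 6201)) = 1/(26357 + ((-15060 + 1/(17556 + 4437)) - 6201)) = 1/(26357 + ((-15060 + 1/21993) - 6201)) = 1/(26357 + (-331214579/21993 - 6201)) = 1/(26357 - 467593172/21993) = 1/(112076329/21993) = 21993/112076329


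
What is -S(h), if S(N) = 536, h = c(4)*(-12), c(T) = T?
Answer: -536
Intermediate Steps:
h = -48 (h = 4*(-12) = -48)
-S(h) = -1*536 = -536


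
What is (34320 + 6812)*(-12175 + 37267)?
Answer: 1032084144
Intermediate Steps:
(34320 + 6812)*(-12175 + 37267) = 41132*25092 = 1032084144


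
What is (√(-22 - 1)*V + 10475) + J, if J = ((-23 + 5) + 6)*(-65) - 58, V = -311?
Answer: 11197 - 311*I*√23 ≈ 11197.0 - 1491.5*I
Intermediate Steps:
J = 722 (J = (-18 + 6)*(-65) - 58 = -12*(-65) - 58 = 780 - 58 = 722)
(√(-22 - 1)*V + 10475) + J = (√(-22 - 1)*(-311) + 10475) + 722 = (√(-23)*(-311) + 10475) + 722 = ((I*√23)*(-311) + 10475) + 722 = (-311*I*√23 + 10475) + 722 = (10475 - 311*I*√23) + 722 = 11197 - 311*I*√23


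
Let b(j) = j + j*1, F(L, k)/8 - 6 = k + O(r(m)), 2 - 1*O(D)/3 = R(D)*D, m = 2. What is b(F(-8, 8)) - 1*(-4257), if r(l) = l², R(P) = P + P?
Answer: 3041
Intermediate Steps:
R(P) = 2*P
O(D) = 6 - 6*D² (O(D) = 6 - 3*2*D*D = 6 - 6*D²)
F(L, k) = -672 + 8*k (F(L, k) = 48 + 8*(k + (6 - 6*(2²)²)) = 48 + 8*(k + (6 - 6*4²)) = 48 + 8*(k + (6 - 6*16)) = 48 + 8*(k + (6 - 96)) = 48 + 8*(k - 90) = 48 + 8*(-90 + k) = 48 + (-720 + 8*k) = -672 + 8*k)
b(j) = 2*j (b(j) = j + j = 2*j)
b(F(-8, 8)) - 1*(-4257) = 2*(-672 + 8*8) - 1*(-4257) = 2*(-672 + 64) + 4257 = 2*(-608) + 4257 = -1216 + 4257 = 3041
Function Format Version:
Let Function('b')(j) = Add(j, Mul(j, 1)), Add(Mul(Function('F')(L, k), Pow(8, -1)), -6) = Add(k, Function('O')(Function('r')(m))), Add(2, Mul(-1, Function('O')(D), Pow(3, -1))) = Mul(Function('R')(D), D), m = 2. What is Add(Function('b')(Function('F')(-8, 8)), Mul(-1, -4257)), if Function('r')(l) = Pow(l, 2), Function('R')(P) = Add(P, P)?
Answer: 3041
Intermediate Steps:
Function('R')(P) = Mul(2, P)
Function('O')(D) = Add(6, Mul(-6, Pow(D, 2))) (Function('O')(D) = Add(6, Mul(-3, Mul(Mul(2, D), D))) = Add(6, Mul(-3, Mul(2, Pow(D, 2)))) = Add(6, Mul(-6, Pow(D, 2))))
Function('F')(L, k) = Add(-672, Mul(8, k)) (Function('F')(L, k) = Add(48, Mul(8, Add(k, Add(6, Mul(-6, Pow(Pow(2, 2), 2)))))) = Add(48, Mul(8, Add(k, Add(6, Mul(-6, Pow(4, 2)))))) = Add(48, Mul(8, Add(k, Add(6, Mul(-6, 16))))) = Add(48, Mul(8, Add(k, Add(6, -96)))) = Add(48, Mul(8, Add(k, -90))) = Add(48, Mul(8, Add(-90, k))) = Add(48, Add(-720, Mul(8, k))) = Add(-672, Mul(8, k)))
Function('b')(j) = Mul(2, j) (Function('b')(j) = Add(j, j) = Mul(2, j))
Add(Function('b')(Function('F')(-8, 8)), Mul(-1, -4257)) = Add(Mul(2, Add(-672, Mul(8, 8))), Mul(-1, -4257)) = Add(Mul(2, Add(-672, 64)), 4257) = Add(Mul(2, -608), 4257) = Add(-1216, 4257) = 3041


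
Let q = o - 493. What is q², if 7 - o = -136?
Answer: 122500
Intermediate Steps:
o = 143 (o = 7 - 1*(-136) = 7 + 136 = 143)
q = -350 (q = 143 - 493 = -350)
q² = (-350)² = 122500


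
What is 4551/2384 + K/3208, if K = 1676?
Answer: 2324399/955984 ≈ 2.4314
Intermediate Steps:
4551/2384 + K/3208 = 4551/2384 + 1676/3208 = 4551*(1/2384) + 1676*(1/3208) = 4551/2384 + 419/802 = 2324399/955984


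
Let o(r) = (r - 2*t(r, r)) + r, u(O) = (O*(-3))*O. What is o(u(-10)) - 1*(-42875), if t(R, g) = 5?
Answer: 42265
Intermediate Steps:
u(O) = -3*O² (u(O) = (-3*O)*O = -3*O²)
o(r) = -10 + 2*r (o(r) = (r - 2*5) + r = (r - 10) + r = (-10 + r) + r = -10 + 2*r)
o(u(-10)) - 1*(-42875) = (-10 + 2*(-3*(-10)²)) - 1*(-42875) = (-10 + 2*(-3*100)) + 42875 = (-10 + 2*(-300)) + 42875 = (-10 - 600) + 42875 = -610 + 42875 = 42265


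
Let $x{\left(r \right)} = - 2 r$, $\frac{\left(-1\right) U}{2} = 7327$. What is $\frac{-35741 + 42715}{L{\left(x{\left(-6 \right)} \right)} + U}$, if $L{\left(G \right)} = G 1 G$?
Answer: $- \frac{3487}{7255} \approx -0.48063$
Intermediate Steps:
$U = -14654$ ($U = \left(-2\right) 7327 = -14654$)
$L{\left(G \right)} = G^{2}$ ($L{\left(G \right)} = G G = G^{2}$)
$\frac{-35741 + 42715}{L{\left(x{\left(-6 \right)} \right)} + U} = \frac{-35741 + 42715}{\left(\left(-2\right) \left(-6\right)\right)^{2} - 14654} = \frac{6974}{12^{2} - 14654} = \frac{6974}{144 - 14654} = \frac{6974}{-14510} = 6974 \left(- \frac{1}{14510}\right) = - \frac{3487}{7255}$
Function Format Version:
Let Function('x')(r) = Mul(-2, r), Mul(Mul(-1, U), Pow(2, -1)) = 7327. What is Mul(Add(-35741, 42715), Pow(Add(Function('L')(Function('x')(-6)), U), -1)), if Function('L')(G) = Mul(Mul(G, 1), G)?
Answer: Rational(-3487, 7255) ≈ -0.48063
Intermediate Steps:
U = -14654 (U = Mul(-2, 7327) = -14654)
Function('L')(G) = Pow(G, 2) (Function('L')(G) = Mul(G, G) = Pow(G, 2))
Mul(Add(-35741, 42715), Pow(Add(Function('L')(Function('x')(-6)), U), -1)) = Mul(Add(-35741, 42715), Pow(Add(Pow(Mul(-2, -6), 2), -14654), -1)) = Mul(6974, Pow(Add(Pow(12, 2), -14654), -1)) = Mul(6974, Pow(Add(144, -14654), -1)) = Mul(6974, Pow(-14510, -1)) = Mul(6974, Rational(-1, 14510)) = Rational(-3487, 7255)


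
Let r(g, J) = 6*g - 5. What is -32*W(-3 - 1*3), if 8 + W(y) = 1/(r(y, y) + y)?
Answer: 12064/47 ≈ 256.68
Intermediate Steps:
r(g, J) = -5 + 6*g
W(y) = -8 + 1/(-5 + 7*y) (W(y) = -8 + 1/((-5 + 6*y) + y) = -8 + 1/(-5 + 7*y))
-32*W(-3 - 1*3) = -32*(41 - 56*(-3 - 1*3))/(-5 + 7*(-3 - 1*3)) = -32*(41 - 56*(-3 - 3))/(-5 + 7*(-3 - 3)) = -32*(41 - 56*(-6))/(-5 + 7*(-6)) = -32*(41 + 336)/(-5 - 42) = -32*377/(-47) = -(-32)*377/47 = -32*(-377/47) = 12064/47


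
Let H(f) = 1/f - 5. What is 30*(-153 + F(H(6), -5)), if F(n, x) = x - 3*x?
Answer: -4290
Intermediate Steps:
H(f) = -5 + 1/f
F(n, x) = -2*x
30*(-153 + F(H(6), -5)) = 30*(-153 - 2*(-5)) = 30*(-153 + 10) = 30*(-143) = -4290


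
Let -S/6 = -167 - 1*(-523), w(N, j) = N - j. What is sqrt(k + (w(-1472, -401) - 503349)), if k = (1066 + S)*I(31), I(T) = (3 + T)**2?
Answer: 2*I*sqrt(435335) ≈ 1319.6*I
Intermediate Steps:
S = -2136 (S = -6*(-167 - 1*(-523)) = -6*(-167 + 523) = -6*356 = -2136)
k = -1236920 (k = (1066 - 2136)*(3 + 31)**2 = -1070*34**2 = -1070*1156 = -1236920)
sqrt(k + (w(-1472, -401) - 503349)) = sqrt(-1236920 + ((-1472 - 1*(-401)) - 503349)) = sqrt(-1236920 + ((-1472 + 401) - 503349)) = sqrt(-1236920 + (-1071 - 503349)) = sqrt(-1236920 - 504420) = sqrt(-1741340) = 2*I*sqrt(435335)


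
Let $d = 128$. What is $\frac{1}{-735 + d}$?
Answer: $- \frac{1}{607} \approx -0.0016474$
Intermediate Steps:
$\frac{1}{-735 + d} = \frac{1}{-735 + 128} = \frac{1}{-607} = - \frac{1}{607}$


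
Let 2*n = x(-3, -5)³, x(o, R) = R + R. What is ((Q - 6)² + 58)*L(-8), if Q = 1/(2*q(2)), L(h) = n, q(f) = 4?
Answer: -740125/16 ≈ -46258.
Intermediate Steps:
x(o, R) = 2*R
n = -500 (n = (2*(-5))³/2 = (½)*(-10)³ = (½)*(-1000) = -500)
L(h) = -500
Q = ⅛ (Q = 1/(2*4) = (½)*(¼) = ⅛ ≈ 0.12500)
((Q - 6)² + 58)*L(-8) = ((⅛ - 6)² + 58)*(-500) = ((-47/8)² + 58)*(-500) = (2209/64 + 58)*(-500) = (5921/64)*(-500) = -740125/16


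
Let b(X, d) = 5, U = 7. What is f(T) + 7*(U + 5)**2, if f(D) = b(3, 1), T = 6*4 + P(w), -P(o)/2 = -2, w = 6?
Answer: 1013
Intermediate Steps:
P(o) = 4 (P(o) = -2*(-2) = 4)
T = 28 (T = 6*4 + 4 = 24 + 4 = 28)
f(D) = 5
f(T) + 7*(U + 5)**2 = 5 + 7*(7 + 5)**2 = 5 + 7*12**2 = 5 + 7*144 = 5 + 1008 = 1013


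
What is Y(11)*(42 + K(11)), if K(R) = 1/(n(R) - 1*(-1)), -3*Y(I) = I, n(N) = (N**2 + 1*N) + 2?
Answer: -62381/405 ≈ -154.03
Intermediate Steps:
n(N) = 2 + N + N**2 (n(N) = (N**2 + N) + 2 = (N + N**2) + 2 = 2 + N + N**2)
Y(I) = -I/3
K(R) = 1/(3 + R + R**2) (K(R) = 1/((2 + R + R**2) - 1*(-1)) = 1/((2 + R + R**2) + 1) = 1/(3 + R + R**2))
Y(11)*(42 + K(11)) = (-1/3*11)*(42 + 1/(3 + 11 + 11**2)) = -11*(42 + 1/(3 + 11 + 121))/3 = -11*(42 + 1/135)/3 = -11/3*5671/135 = -62381/405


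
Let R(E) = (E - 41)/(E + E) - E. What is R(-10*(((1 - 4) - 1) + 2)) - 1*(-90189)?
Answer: 3606739/40 ≈ 90169.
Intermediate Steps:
R(E) = -E + (-41 + E)/(2*E) (R(E) = (-41 + E)/((2*E)) - E = (-41 + E)*(1/(2*E)) - E = (-41 + E)/(2*E) - E = -E + (-41 + E)/(2*E))
R(-10*(((1 - 4) - 1) + 2)) - 1*(-90189) = (½ - (-10)*(((1 - 4) - 1) + 2) - 41*(-1/(10*(((1 - 4) - 1) + 2)))/2) - 1*(-90189) = (½ - (-10)*((-3 - 1) + 2) - 41*(-1/(10*((-3 - 1) + 2)))/2) + 90189 = (½ - (-10)*(-4 + 2) - 41*(-1/(10*(-4 + 2)))/2) + 90189 = (½ - (-10)*(-2) - 41/(2*((-10*(-2))))) + 90189 = (½ - 1*20 - 41/2/20) + 90189 = (½ - 20 - 41/2*1/20) + 90189 = (½ - 20 - 41/40) + 90189 = -821/40 + 90189 = 3606739/40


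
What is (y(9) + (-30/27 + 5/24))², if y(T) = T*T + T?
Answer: 41152225/5184 ≈ 7938.3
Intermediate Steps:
y(T) = T + T² (y(T) = T² + T = T + T²)
(y(9) + (-30/27 + 5/24))² = (9*(1 + 9) + (-30/27 + 5/24))² = (9*10 + (-30*1/27 + 5*(1/24)))² = (90 + (-10/9 + 5/24))² = (90 - 65/72)² = (6415/72)² = 41152225/5184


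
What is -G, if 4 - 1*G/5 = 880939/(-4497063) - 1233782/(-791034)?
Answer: -7814813542690/592888288857 ≈ -13.181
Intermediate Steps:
G = 7814813542690/592888288857 (G = 20 - 5*(880939/(-4497063) - 1233782/(-791034)) = 20 - 5*(880939*(-1/4497063) - 1233782*(-1/791034)) = 20 - 5*(-880939/4497063 + 616891/395517) = 20 - 5*808590446890/592888288857 = 20 - 4042952234450/592888288857 = 7814813542690/592888288857 ≈ 13.181)
-G = -1*7814813542690/592888288857 = -7814813542690/592888288857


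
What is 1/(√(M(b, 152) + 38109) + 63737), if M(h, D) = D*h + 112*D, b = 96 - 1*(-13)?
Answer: 63737/4062333468 - √71701/4062333468 ≈ 1.5624e-5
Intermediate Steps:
b = 109 (b = 96 + 13 = 109)
M(h, D) = 112*D + D*h
1/(√(M(b, 152) + 38109) + 63737) = 1/(√(152*(112 + 109) + 38109) + 63737) = 1/(√(152*221 + 38109) + 63737) = 1/(√(33592 + 38109) + 63737) = 1/(√71701 + 63737) = 1/(63737 + √71701)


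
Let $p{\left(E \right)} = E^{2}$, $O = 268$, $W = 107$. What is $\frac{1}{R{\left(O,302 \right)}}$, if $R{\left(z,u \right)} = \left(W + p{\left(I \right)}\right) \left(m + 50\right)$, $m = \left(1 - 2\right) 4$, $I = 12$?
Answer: $\frac{1}{11546} \approx 8.661 \cdot 10^{-5}$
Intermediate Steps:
$m = -4$ ($m = \left(-1\right) 4 = -4$)
$R{\left(z,u \right)} = 11546$ ($R{\left(z,u \right)} = \left(107 + 12^{2}\right) \left(-4 + 50\right) = \left(107 + 144\right) 46 = 251 \cdot 46 = 11546$)
$\frac{1}{R{\left(O,302 \right)}} = \frac{1}{11546}$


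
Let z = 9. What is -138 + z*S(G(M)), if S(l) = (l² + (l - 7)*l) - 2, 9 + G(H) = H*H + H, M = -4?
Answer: -183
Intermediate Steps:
G(H) = -9 + H + H² (G(H) = -9 + (H*H + H) = -9 + (H² + H) = -9 + (H + H²) = -9 + H + H²)
S(l) = -2 + l² + l*(-7 + l) (S(l) = (l² + (-7 + l)*l) - 2 = (l² + l*(-7 + l)) - 2 = -2 + l² + l*(-7 + l))
-138 + z*S(G(M)) = -138 + 9*(-2 - 7*(-9 - 4 + (-4)²) + 2*(-9 - 4 + (-4)²)²) = -138 + 9*(-2 - 7*(-9 - 4 + 16) + 2*(-9 - 4 + 16)²) = -138 + 9*(-2 - 7*3 + 2*3²) = -138 + 9*(-2 - 21 + 2*9) = -138 + 9*(-2 - 21 + 18) = -138 + 9*(-5) = -138 - 45 = -183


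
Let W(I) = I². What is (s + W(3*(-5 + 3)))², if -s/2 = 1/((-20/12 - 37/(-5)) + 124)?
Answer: 1225910169/946729 ≈ 1294.9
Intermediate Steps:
s = -15/973 (s = -2/((-20/12 - 37/(-5)) + 124) = -2/((-20*1/12 - 37*(-⅕)) + 124) = -2/((-5/3 + 37/5) + 124) = -2/(86/15 + 124) = -2/1946/15 = -2*15/1946 = -15/973 ≈ -0.015416)
(s + W(3*(-5 + 3)))² = (-15/973 + (3*(-5 + 3))²)² = (-15/973 + (3*(-2))²)² = (-15/973 + (-6)²)² = (-15/973 + 36)² = (35013/973)² = 1225910169/946729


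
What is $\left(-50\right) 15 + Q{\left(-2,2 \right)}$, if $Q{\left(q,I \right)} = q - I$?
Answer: $-754$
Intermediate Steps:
$\left(-50\right) 15 + Q{\left(-2,2 \right)} = \left(-50\right) 15 - 4 = -750 - 4 = -754$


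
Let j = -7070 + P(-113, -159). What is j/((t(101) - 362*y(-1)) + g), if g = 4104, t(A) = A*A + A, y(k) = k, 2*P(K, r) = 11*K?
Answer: -15383/29536 ≈ -0.52082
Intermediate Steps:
P(K, r) = 11*K/2 (P(K, r) = (11*K)/2 = 11*K/2)
t(A) = A + A² (t(A) = A² + A = A + A²)
j = -15383/2 (j = -7070 + (11/2)*(-113) = -7070 - 1243/2 = -15383/2 ≈ -7691.5)
j/((t(101) - 362*y(-1)) + g) = -15383/(2*((101*(1 + 101) - 362*(-1)) + 4104)) = -15383/(2*((101*102 + 362) + 4104)) = -15383/(2*((10302 + 362) + 4104)) = -15383/(2*(10664 + 4104)) = -15383/2/14768 = -15383/2*1/14768 = -15383/29536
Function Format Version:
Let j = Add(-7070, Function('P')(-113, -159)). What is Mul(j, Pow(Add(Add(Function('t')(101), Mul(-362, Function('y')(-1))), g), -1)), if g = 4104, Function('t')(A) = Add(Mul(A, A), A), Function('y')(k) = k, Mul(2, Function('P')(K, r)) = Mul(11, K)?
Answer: Rational(-15383, 29536) ≈ -0.52082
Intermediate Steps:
Function('P')(K, r) = Mul(Rational(11, 2), K) (Function('P')(K, r) = Mul(Rational(1, 2), Mul(11, K)) = Mul(Rational(11, 2), K))
Function('t')(A) = Add(A, Pow(A, 2)) (Function('t')(A) = Add(Pow(A, 2), A) = Add(A, Pow(A, 2)))
j = Rational(-15383, 2) (j = Add(-7070, Mul(Rational(11, 2), -113)) = Add(-7070, Rational(-1243, 2)) = Rational(-15383, 2) ≈ -7691.5)
Mul(j, Pow(Add(Add(Function('t')(101), Mul(-362, Function('y')(-1))), g), -1)) = Mul(Rational(-15383, 2), Pow(Add(Add(Mul(101, Add(1, 101)), Mul(-362, -1)), 4104), -1)) = Mul(Rational(-15383, 2), Pow(Add(Add(Mul(101, 102), 362), 4104), -1)) = Mul(Rational(-15383, 2), Pow(Add(Add(10302, 362), 4104), -1)) = Mul(Rational(-15383, 2), Pow(Add(10664, 4104), -1)) = Mul(Rational(-15383, 2), Pow(14768, -1)) = Mul(Rational(-15383, 2), Rational(1, 14768)) = Rational(-15383, 29536)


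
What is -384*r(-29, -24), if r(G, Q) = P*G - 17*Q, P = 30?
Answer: 177408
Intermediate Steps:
r(G, Q) = -17*Q + 30*G (r(G, Q) = 30*G - 17*Q = -17*Q + 30*G)
-384*r(-29, -24) = -384*(-17*(-24) + 30*(-29)) = -384*(408 - 870) = -384*(-462) = 177408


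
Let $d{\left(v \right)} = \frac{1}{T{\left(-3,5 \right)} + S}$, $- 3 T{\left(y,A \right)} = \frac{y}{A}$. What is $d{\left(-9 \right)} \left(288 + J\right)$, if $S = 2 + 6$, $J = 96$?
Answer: $\frac{1920}{41} \approx 46.829$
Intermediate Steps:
$T{\left(y,A \right)} = - \frac{y}{3 A}$ ($T{\left(y,A \right)} = - \frac{y \frac{1}{A}}{3} = - \frac{y}{3 A}$)
$S = 8$
$d{\left(v \right)} = \frac{5}{41}$ ($d{\left(v \right)} = \frac{1}{\left(- \frac{1}{3}\right) \left(-3\right) \frac{1}{5} + 8} = \frac{1}{\frac{1}{5} + 8} = \frac{1}{\frac{41}{5}} = \frac{5}{41}$)
$d{\left(-9 \right)} \left(288 + J\right) = \frac{5 \left(288 + 96\right)}{41} = \frac{5}{41} \cdot 384 = \frac{1920}{41}$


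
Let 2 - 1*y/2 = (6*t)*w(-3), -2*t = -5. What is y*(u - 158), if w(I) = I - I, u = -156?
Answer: -1256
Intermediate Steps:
t = 5/2 (t = -1/2*(-5) = 5/2 ≈ 2.5000)
w(I) = 0
y = 4 (y = 4 - 2*6*(5/2)*0 = 4 - 30*0 = 4 - 2*0 = 4 + 0 = 4)
y*(u - 158) = 4*(-156 - 158) = 4*(-314) = -1256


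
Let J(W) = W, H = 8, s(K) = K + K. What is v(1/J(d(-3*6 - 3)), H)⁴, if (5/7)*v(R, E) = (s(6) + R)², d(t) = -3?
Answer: 8650804500625/6561 ≈ 1.3185e+9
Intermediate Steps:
s(K) = 2*K
v(R, E) = 7*(12 + R)²/5 (v(R, E) = 7*(2*6 + R)²/5 = 7*(12 + R)²/5)
v(1/J(d(-3*6 - 3)), H)⁴ = (7*(12 + 1/(-3))²/5)⁴ = (7*(12 - ⅓)²/5)⁴ = (7*(35/3)²/5)⁴ = ((7/5)*(1225/9))⁴ = (1715/9)⁴ = 8650804500625/6561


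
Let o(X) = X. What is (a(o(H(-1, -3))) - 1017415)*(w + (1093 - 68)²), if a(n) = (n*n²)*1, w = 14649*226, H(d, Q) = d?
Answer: -4437255383384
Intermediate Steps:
w = 3310674
a(n) = n³ (a(n) = n³*1 = n³)
(a(o(H(-1, -3))) - 1017415)*(w + (1093 - 68)²) = ((-1)³ - 1017415)*(3310674 + (1093 - 68)²) = (-1 - 1017415)*(3310674 + 1025²) = -1017416*(3310674 + 1050625) = -1017416*4361299 = -4437255383384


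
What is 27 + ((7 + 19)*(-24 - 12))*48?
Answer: -44901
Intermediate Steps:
27 + ((7 + 19)*(-24 - 12))*48 = 27 + (26*(-36))*48 = 27 - 936*48 = 27 - 44928 = -44901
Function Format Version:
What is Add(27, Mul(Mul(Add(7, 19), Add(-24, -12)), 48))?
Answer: -44901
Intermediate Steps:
Add(27, Mul(Mul(Add(7, 19), Add(-24, -12)), 48)) = Add(27, Mul(Mul(26, -36), 48)) = Add(27, Mul(-936, 48)) = Add(27, -44928) = -44901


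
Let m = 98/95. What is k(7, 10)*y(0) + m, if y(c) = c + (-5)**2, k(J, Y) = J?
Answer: 16723/95 ≈ 176.03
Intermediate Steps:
y(c) = 25 + c (y(c) = c + 25 = 25 + c)
m = 98/95 (m = 98*(1/95) = 98/95 ≈ 1.0316)
k(7, 10)*y(0) + m = 7*(25 + 0) + 98/95 = 7*25 + 98/95 = 175 + 98/95 = 16723/95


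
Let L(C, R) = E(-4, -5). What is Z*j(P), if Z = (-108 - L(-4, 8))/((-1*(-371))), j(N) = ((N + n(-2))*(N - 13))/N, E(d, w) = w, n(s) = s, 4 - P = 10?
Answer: 7828/1113 ≈ 7.0332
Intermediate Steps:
P = -6 (P = 4 - 1*10 = 4 - 10 = -6)
L(C, R) = -5
j(N) = (-13 + N)*(-2 + N)/N (j(N) = ((N - 2)*(N - 13))/N = ((-2 + N)*(-13 + N))/N = ((-13 + N)*(-2 + N))/N = (-13 + N)*(-2 + N)/N)
Z = -103/371 (Z = (-108 - 1*(-5))/((-1*(-371))) = (-108 + 5)/371 = -103*1/371 = -103/371 ≈ -0.27763)
Z*j(P) = -103*(-15 - 6 + 26/(-6))/371 = -103*(-15 - 6 + 26*(-⅙))/371 = -103*(-15 - 6 - 13/3)/371 = -103/371*(-76/3) = 7828/1113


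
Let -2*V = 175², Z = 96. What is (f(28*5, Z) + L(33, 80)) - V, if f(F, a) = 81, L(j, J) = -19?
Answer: 30749/2 ≈ 15375.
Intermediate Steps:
V = -30625/2 (V = -½*175² = -½*30625 = -30625/2 ≈ -15313.)
(f(28*5, Z) + L(33, 80)) - V = (81 - 19) - 1*(-30625/2) = 62 + 30625/2 = 30749/2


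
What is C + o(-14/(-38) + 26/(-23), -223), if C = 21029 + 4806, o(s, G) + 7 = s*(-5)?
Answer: 11288501/437 ≈ 25832.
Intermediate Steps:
o(s, G) = -7 - 5*s (o(s, G) = -7 + s*(-5) = -7 - 5*s)
C = 25835
C + o(-14/(-38) + 26/(-23), -223) = 25835 + (-7 - 5*(-14/(-38) + 26/(-23))) = 25835 + (-7 - 5*(-14*(-1/38) + 26*(-1/23))) = 25835 + (-7 - 5*(7/19 - 26/23)) = 25835 + (-7 - 5*(-333/437)) = 25835 + (-7 + 1665/437) = 25835 - 1394/437 = 11288501/437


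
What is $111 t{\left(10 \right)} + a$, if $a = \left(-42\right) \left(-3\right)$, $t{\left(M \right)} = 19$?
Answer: $2235$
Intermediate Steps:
$a = 126$
$111 t{\left(10 \right)} + a = 111 \cdot 19 + 126 = 2109 + 126 = 2235$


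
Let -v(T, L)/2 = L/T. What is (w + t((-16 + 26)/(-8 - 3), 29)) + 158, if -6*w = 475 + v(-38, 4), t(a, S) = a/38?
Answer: 98783/1254 ≈ 78.774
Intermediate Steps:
v(T, L) = -2*L/T
t(a, S) = a/38 (t(a, S) = a*(1/38) = a/38)
w = -9029/114 (w = -(475 - 2*4/(-38))/6 = -(475 - 2*4*(-1/38))/6 = -(475 + 4/19)/6 = -1/6*9029/19 = -9029/114 ≈ -79.202)
(w + t((-16 + 26)/(-8 - 3), 29)) + 158 = (-9029/114 + ((-16 + 26)/(-8 - 3))/38) + 158 = (-9029/114 + (10/(-11))/38) + 158 = (-9029/114 + (10*(-1/11))/38) + 158 = (-9029/114 + (1/38)*(-10/11)) + 158 = (-9029/114 - 5/209) + 158 = -99349/1254 + 158 = 98783/1254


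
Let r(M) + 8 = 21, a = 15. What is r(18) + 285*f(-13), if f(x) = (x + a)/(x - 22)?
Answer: -23/7 ≈ -3.2857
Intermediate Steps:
r(M) = 13 (r(M) = -8 + 21 = 13)
f(x) = (15 + x)/(-22 + x) (f(x) = (x + 15)/(x - 22) = (15 + x)/(-22 + x))
r(18) + 285*f(-13) = 13 + 285*((15 - 13)/(-22 - 13)) = 13 + 285*(2/(-35)) = 13 + 285*(-1/35*2) = 13 + 285*(-2/35) = 13 - 114/7 = -23/7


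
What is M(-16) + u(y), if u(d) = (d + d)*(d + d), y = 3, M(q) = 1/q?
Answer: 575/16 ≈ 35.938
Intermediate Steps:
u(d) = 4*d² (u(d) = (2*d)*(2*d) = 4*d²)
M(-16) + u(y) = 1/(-16) + 4*3² = -1/16 + 4*9 = -1/16 + 36 = 575/16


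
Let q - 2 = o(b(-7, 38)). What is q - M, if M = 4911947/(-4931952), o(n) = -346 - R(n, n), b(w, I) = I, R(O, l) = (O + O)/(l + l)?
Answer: -1696611493/4931952 ≈ -344.00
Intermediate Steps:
R(O, l) = O/l (R(O, l) = (2*O)/((2*l)) = (2*O)*(1/(2*l)) = O/l)
o(n) = -347 (o(n) = -346 - n/n = -346 - 1*1 = -346 - 1 = -347)
q = -345 (q = 2 - 347 = -345)
M = -4911947/4931952 (M = 4911947*(-1/4931952) = -4911947/4931952 ≈ -0.99594)
q - M = -345 - 1*(-4911947/4931952) = -345 + 4911947/4931952 = -1696611493/4931952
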